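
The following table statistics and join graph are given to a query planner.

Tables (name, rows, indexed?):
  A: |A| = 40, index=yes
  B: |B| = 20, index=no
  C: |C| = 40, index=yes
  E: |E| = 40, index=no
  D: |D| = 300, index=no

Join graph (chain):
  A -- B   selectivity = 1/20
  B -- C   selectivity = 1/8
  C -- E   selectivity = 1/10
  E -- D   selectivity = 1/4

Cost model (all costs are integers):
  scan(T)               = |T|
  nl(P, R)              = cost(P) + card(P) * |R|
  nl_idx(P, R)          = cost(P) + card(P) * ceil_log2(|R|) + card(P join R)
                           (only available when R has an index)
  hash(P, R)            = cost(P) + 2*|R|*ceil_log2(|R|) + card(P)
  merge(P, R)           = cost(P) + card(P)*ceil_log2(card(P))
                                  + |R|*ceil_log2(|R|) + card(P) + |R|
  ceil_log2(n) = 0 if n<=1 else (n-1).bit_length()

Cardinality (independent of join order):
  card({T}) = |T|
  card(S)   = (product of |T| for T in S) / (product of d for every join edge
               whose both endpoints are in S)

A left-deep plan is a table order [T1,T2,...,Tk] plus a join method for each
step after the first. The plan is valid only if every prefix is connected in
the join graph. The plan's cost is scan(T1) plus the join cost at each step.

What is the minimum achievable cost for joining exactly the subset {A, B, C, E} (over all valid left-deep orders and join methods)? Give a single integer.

1300

Selinger DP over subsets of {A,B,C,E}:
  {A}: scan cost=40, card=40
  {B}: scan cost=20, card=20
  {C}: scan cost=40, card=40
  {E}: scan cost=40, card=40
  {AB}: card=40; try (A,nl_idx)→180, (B,hash)→280, (A,merge)→420, (B,merge)→440, (A,hash)→520, (A,nl)→820 …(+1); best=180 via (A,nl_idx)
  {BC}: card=100; try (C,nl_idx)→240, (B,hash)→280, (C,merge)→420, (B,merge)→440, (C,hash)→520, (C,nl)→820 …(+1); best=240 via (C,nl_idx)
  {CE}: card=160; try (C,nl_idx)→440, (E,hash)→560, (C,hash)→560, (E,merge)→600, (C,merge)→600, (E,nl)→1640 …(+1); best=440 via (C,nl_idx)
  {ABC}: card=200; try (C,nl_idx)→620, (C,hash)→700, (C,merge)→740, (A,hash)→820, (A,nl_idx)→1040, (A,merge)→1320 …(+2); best=620 via (C,nl_idx)
  {BCE}: card=400; try (B,hash)→800, (E,hash)→820, (E,merge)→1320, (B,merge)→2000, (B,nl)→3640, (E,nl)→4240; best=800 via (B,hash)
  {ABCE}: card=800; try (E,hash)→1300, (A,hash)→1680, (E,merge)→2700, (A,nl_idx)→4000, (A,merge)→5080, (E,nl)→8620 …(+1); best=1300 via (E,hash)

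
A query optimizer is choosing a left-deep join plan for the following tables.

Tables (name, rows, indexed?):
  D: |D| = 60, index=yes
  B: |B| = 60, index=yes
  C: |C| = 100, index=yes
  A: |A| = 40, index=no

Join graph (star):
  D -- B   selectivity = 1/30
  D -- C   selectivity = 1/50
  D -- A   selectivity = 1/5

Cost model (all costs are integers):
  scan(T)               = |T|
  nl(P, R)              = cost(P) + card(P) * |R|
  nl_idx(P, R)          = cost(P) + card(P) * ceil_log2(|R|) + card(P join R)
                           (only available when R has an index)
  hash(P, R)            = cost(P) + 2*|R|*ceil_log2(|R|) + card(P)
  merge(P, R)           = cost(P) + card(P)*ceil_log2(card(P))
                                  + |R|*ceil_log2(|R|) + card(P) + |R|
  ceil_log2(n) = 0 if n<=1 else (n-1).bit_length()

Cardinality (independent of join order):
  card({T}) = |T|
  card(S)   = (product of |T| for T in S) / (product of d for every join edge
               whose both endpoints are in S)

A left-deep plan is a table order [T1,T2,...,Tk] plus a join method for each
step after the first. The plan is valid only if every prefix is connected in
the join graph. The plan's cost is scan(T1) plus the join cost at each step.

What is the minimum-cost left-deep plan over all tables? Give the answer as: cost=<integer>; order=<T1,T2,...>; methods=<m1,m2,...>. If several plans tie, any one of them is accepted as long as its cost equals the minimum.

cost=2160; order=D,C,B,A; methods=nl_idx,hash,hash

Selinger DP (subsets sized 1..n):
  {D}: scan cost=60, card=60
  {B}: scan cost=60, card=60
  {C}: scan cost=100, card=100
  {A}: scan cost=40, card=40
  {BD}: card=120; try (D,nl_idx)→540, (B,nl_idx)→540, (D,hash)→840, (B,hash)→840, (D,merge)→900, (B,merge)→900 …(+2); best=540 via (D,nl_idx)
  {CD}: card=120; try (C,nl_idx)→600, (D,nl_idx)→820, (D,hash)→920, (C,merge)→1280, (D,merge)→1320, (C,hash)→1520 …(+2); best=600 via (C,nl_idx)
  {AD}: card=480; try (A,hash)→600, (D,merge)→740, (D,nl_idx)→760, (A,merge)→760, (D,hash)→800, (D,nl)→2440 …(+1); best=600 via (A,hash)
  {BCD}: card=240; try (B,hash)→1440, (B,nl_idx)→1560, (C,nl_idx)→1620, (B,merge)→1980, (C,hash)→2060, (C,merge)→2300 …(+2); best=1440 via (B,hash)
  {ABD}: card=960; try (A,hash)→1140, (A,merge)→1780, (B,hash)→1800, (B,nl_idx)→4440, (A,nl)→5340, (B,merge)→5820 …(+1); best=1140 via (A,hash)
  {ACD}: card=960; try (A,hash)→1200, (A,merge)→1840, (C,hash)→2480, (C,nl_idx)→4920, (A,nl)→5400, (C,merge)→6200 …(+1); best=1200 via (A,hash)
  {ABCD}: card=1920; try (A,hash)→2160, (B,hash)→2880, (C,hash)→3500, (A,merge)→3880, (B,nl_idx)→8880, (C,nl_idx)→9780 …(+5); best=2160 via (A,hash)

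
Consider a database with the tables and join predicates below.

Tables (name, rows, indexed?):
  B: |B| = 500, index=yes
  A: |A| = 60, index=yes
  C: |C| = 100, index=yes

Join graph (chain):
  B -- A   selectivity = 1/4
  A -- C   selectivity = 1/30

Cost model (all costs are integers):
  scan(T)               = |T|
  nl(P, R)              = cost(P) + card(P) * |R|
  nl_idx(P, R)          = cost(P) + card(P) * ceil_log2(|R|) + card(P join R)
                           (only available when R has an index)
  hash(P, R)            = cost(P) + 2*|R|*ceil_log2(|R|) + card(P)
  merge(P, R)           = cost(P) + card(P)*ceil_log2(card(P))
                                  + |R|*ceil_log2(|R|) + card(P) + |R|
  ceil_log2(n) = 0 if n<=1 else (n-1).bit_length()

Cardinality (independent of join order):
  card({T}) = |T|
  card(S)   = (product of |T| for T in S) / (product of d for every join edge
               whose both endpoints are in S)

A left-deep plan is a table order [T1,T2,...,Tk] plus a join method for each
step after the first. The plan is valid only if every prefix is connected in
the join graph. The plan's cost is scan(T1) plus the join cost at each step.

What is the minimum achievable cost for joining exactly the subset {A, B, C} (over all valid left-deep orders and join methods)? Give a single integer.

7480

Selinger DP over subsets of {A,B,C}:
  {B}: scan cost=500, card=500
  {A}: scan cost=60, card=60
  {C}: scan cost=100, card=100
  {AB}: card=7500; try (A,hash)→1720, (B,merge)→5480, (A,merge)→5920, (B,nl_idx)→8100, (B,hash)→9120, (A,nl_idx)→11000 …(+2); best=1720 via (A,hash)
  {AC}: card=200; try (C,nl_idx)→680, (A,nl_idx)→900, (A,hash)→920, (C,merge)→1280, (A,merge)→1320, (C,hash)→1520 …(+2); best=680 via (C,nl_idx)
  {ABC}: card=25000; try (B,merge)→7480, (B,hash)→9880, (C,hash)→10620, (B,nl_idx)→27480, (C,nl_idx)→79220, (B,nl)→100680 …(+2); best=7480 via (B,merge)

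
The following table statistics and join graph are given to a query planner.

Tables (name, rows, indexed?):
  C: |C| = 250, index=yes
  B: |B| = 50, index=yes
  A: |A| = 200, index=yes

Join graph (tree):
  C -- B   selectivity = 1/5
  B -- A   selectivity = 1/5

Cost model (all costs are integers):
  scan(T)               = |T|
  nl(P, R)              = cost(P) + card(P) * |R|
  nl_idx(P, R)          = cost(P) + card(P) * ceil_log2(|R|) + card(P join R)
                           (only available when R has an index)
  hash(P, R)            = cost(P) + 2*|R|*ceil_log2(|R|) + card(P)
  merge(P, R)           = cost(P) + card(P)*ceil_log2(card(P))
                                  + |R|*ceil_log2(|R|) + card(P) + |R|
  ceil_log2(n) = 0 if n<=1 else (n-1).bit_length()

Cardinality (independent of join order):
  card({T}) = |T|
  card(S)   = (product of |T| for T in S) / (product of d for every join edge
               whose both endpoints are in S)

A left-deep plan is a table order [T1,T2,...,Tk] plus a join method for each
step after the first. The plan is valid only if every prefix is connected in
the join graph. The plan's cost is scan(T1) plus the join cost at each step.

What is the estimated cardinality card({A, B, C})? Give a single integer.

Tables in S: A(200), B(50), C(250)
Edges inside S: C-B(d=5), B-A(d=5)
numerator = 200 * 50 * 250 = 2500000
denominator = 5 * 5 = 25
card(S) = 2500000 / 25 = 100000

100000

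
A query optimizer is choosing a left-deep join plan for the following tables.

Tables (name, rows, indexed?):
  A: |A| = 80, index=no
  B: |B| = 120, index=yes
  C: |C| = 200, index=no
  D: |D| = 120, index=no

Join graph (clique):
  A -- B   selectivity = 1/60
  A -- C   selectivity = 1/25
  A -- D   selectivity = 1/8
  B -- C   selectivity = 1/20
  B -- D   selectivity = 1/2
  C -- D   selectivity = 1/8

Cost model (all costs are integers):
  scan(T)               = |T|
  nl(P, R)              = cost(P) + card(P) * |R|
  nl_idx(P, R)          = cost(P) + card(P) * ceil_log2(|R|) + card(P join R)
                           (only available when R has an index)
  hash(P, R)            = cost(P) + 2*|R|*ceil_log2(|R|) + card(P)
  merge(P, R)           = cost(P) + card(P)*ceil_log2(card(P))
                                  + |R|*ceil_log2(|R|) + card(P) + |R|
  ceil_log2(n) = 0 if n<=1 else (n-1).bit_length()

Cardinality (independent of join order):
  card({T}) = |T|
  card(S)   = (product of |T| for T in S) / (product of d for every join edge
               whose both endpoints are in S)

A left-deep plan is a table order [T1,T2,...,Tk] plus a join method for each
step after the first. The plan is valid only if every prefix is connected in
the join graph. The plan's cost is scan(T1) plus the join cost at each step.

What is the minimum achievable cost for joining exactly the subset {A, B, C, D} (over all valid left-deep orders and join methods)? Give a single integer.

Selinger DP over subsets of {A,B,C,D}:
  {A}: scan cost=80, card=80
  {B}: scan cost=120, card=120
  {C}: scan cost=200, card=200
  {D}: scan cost=120, card=120
  {AB}: card=160; try (B,nl_idx)→800, (A,hash)→1360, (B,merge)→1680, (A,merge)→1720, (B,hash)→1840, (B,nl)→9680 …(+1); best=800 via (B,nl_idx)
  {AC}: card=640; try (A,hash)→1520, (C,merge)→2520, (A,merge)→2640, (C,hash)→3360, (C,nl)→16080, (A,nl)→16200; best=1520 via (A,hash)
  {AD}: card=1200; try (A,hash)→1360, (D,merge)→1680, (A,merge)→1720, (D,hash)→1840, (D,nl)→9680, (A,nl)→9720; best=1360 via (A,hash)
  {BC}: card=1200; try (B,hash)→2080, (B,nl_idx)→2800, (C,merge)→2880, (B,merge)→2960, (C,hash)→3440, (C,nl)→24120 …(+1); best=2080 via (B,hash)
  {BD}: card=7200; try (D,hash)→1920, (B,hash)→1920, (D,merge)→2040, (B,merge)→2040, (B,nl_idx)→8160, (D,nl)→14520 …(+1); best=1920 via (D,hash)
  {CD}: card=3000; try (D,hash)→2080, (C,merge)→2880, (D,merge)→2960, (C,hash)→3440, (C,nl)→24120, (D,nl)→24200; best=2080 via (D,hash)
  {ABC}: card=64; try (B,hash)→3840, (C,merge)→4040, (C,hash)→4160, (A,hash)→4400, (B,nl_idx)→6064, (B,merge)→9520 …(+4); best=3840 via (B,hash)
  {ABD}: card=1200; try (D,hash)→2640, (D,merge)→3200, (B,hash)→4240, (A,hash)→10240, (B,nl_idx)→10960, (B,merge)→16720 …(+4); best=2640 via (D,hash)
  {ACD}: card=1200; try (D,hash)→3840, (C,hash)→5760, (A,hash)→6200, (D,merge)→9520, (C,merge)→17560, (A,merge)→41720 …(+3); best=3840 via (D,hash)
  {BCD}: card=9000; try (D,hash)→4960, (B,hash)→6760, (C,hash)→12320, (D,merge)→17440, (B,nl_idx)→32080, (B,merge)→42040 …(+4); best=4960 via (D,hash)
  {ABCD}: card=60; try (D,merge)→5248, (D,hash)→5584, (B,hash)→6720, (C,hash)→7040, (D,nl)→11520, (B,nl_idx)→12300 …(+7); best=5248 via (D,merge)

5248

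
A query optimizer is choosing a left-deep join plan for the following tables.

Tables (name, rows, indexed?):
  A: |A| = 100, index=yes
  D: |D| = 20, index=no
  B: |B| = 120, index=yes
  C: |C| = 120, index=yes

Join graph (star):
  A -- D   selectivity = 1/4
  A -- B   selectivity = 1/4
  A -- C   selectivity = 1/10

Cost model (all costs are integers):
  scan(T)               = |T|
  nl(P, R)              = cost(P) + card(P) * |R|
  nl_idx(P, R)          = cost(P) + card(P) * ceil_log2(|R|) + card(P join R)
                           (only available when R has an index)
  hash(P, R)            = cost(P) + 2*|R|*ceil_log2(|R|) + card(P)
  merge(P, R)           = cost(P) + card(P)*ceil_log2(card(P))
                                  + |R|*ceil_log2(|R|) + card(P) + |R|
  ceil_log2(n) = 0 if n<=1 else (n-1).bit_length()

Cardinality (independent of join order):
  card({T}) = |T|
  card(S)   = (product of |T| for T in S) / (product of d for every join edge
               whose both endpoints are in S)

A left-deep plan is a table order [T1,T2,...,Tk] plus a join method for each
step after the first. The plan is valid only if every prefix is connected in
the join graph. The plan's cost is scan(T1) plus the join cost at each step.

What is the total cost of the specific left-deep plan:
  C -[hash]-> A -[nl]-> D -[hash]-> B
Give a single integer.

step 1: scan C: cost=120, card=120
step 2: join A via hash
    card(P join A) = 120*100/(10) = 1200
    cost = 120 + 2*100*7 + 120 = 1640
step 3: join D via nl
    card(P join D) = 1200*20/(4) = 6000
    cost = 1640 + 1200*20 = 25640
step 4: join B via hash
    card(P join B) = 6000*120/(4) = 180000
    cost = 25640 + 2*120*7 + 6000 = 33320

33320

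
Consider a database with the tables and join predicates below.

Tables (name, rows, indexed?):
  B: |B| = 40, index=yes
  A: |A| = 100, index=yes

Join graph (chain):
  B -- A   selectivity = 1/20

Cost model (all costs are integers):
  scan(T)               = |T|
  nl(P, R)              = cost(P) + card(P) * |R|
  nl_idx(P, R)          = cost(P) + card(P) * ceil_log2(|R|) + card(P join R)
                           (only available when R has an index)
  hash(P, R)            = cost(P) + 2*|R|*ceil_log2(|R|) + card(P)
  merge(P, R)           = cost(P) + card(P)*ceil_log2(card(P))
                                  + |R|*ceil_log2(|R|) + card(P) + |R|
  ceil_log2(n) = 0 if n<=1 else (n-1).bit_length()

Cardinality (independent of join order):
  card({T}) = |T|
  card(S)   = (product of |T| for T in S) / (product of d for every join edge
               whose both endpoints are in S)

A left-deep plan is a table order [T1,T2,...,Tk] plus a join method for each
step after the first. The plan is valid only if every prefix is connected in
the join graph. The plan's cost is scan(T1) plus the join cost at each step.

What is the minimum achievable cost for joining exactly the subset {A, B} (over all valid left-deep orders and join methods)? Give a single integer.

Selinger DP over subsets of {A,B}:
  {B}: scan cost=40, card=40
  {A}: scan cost=100, card=100
  {AB}: card=200; try (A,nl_idx)→520, (B,hash)→680, (B,nl_idx)→900, (A,merge)→1120, (B,merge)→1180, (A,hash)→1480 …(+2); best=520 via (A,nl_idx)

520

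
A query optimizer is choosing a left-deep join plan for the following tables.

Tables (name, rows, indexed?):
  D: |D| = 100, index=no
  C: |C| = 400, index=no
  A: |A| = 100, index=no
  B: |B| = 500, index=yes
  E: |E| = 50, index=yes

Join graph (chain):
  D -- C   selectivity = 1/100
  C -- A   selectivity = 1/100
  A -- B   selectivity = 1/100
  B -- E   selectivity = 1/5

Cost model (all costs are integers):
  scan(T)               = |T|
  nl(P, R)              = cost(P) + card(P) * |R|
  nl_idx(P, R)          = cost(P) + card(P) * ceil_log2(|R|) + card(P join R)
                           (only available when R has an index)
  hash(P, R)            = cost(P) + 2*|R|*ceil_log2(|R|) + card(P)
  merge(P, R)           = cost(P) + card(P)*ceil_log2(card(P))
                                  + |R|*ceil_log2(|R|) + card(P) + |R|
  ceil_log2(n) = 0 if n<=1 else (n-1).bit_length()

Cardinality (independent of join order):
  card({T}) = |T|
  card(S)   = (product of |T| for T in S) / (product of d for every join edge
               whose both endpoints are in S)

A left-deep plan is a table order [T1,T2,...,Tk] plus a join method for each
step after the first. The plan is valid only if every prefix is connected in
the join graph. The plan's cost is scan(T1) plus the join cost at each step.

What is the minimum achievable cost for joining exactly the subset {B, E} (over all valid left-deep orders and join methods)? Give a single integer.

1600

Selinger DP over subsets of {B,E}:
  {B}: scan cost=500, card=500
  {E}: scan cost=50, card=50
  {BE}: card=5000; try (E,hash)→1600, (B,merge)→5400, (B,nl_idx)→5500, (E,merge)→5850, (E,nl_idx)→8500, (B,hash)→9100 …(+2); best=1600 via (E,hash)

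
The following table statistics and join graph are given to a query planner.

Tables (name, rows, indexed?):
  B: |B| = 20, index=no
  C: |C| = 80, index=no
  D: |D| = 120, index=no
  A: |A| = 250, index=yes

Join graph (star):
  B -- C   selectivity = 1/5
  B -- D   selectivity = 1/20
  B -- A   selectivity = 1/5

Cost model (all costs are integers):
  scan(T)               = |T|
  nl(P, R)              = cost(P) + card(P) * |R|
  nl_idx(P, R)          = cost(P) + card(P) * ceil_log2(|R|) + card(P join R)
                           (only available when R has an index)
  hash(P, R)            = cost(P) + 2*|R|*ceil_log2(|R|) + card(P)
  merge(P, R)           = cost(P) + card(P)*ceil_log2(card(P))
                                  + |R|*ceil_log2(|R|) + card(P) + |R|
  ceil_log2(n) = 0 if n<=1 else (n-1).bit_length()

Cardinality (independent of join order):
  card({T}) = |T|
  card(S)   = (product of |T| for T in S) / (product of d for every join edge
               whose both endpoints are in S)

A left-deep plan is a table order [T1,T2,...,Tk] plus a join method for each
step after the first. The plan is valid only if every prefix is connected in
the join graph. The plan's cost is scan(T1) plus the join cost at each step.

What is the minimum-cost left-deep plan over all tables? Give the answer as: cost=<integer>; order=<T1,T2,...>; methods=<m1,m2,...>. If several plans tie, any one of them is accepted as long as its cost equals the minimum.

cost=7600; order=D,B,C,A; methods=hash,hash,hash

Selinger DP (subsets sized 1..n):
  {B}: scan cost=20, card=20
  {C}: scan cost=80, card=80
  {D}: scan cost=120, card=120
  {A}: scan cost=250, card=250
  {BC}: card=320; try (B,hash)→360, (C,merge)→780, (B,merge)→840, (C,hash)→1160, (C,nl)→1620, (B,nl)→1680; best=360 via (B,hash)
  {BD}: card=120; try (B,hash)→440, (D,merge)→1100, (B,merge)→1200, (D,hash)→1720, (D,nl)→2420, (B,nl)→2520; best=440 via (B,hash)
  {AB}: card=1000; try (B,hash)→700, (A,nl_idx)→1180, (A,merge)→2390, (B,merge)→2620, (A,hash)→4040, (A,nl)→5020 …(+1); best=700 via (B,hash)
  {BCD}: card=1920; try (C,hash)→1680, (C,merge)→2040, (D,hash)→2360, (D,merge)→4520, (C,nl)→10040, (D,nl)→38760; best=1680 via (C,hash)
  {ABC}: card=16000; try (C,hash)→2820, (A,hash)→4680, (A,merge)→5810, (C,merge)→12340, (A,nl_idx)→18920, (A,nl)→80360 …(+1); best=2820 via (C,hash)
  {ABD}: card=6000; try (D,hash)→3380, (A,merge)→3650, (A,hash)→4560, (A,nl_idx)→7400, (D,merge)→12660, (A,nl)→30440 …(+1); best=3380 via (D,hash)
  {ABCD}: card=96000; try (A,hash)→7600, (C,hash)→10500, (D,hash)→20500, (A,merge)→26970, (C,merge)→88020, (A,nl_idx)→113040 …(+4); best=7600 via (A,hash)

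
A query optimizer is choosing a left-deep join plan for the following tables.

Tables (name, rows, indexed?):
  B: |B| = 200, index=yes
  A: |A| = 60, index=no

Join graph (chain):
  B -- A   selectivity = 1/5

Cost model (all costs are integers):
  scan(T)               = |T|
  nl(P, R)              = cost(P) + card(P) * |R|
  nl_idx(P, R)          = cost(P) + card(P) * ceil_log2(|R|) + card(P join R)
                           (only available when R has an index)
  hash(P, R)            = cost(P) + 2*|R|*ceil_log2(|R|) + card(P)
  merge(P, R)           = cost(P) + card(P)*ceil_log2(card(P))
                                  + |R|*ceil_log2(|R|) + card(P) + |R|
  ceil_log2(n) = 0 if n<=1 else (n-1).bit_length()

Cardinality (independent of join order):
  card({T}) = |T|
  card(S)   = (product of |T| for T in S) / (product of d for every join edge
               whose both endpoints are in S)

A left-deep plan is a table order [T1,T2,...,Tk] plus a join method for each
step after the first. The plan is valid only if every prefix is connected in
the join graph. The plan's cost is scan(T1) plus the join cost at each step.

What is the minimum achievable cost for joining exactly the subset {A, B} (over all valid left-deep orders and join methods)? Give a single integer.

Selinger DP over subsets of {A,B}:
  {B}: scan cost=200, card=200
  {A}: scan cost=60, card=60
  {AB}: card=2400; try (A,hash)→1120, (B,merge)→2280, (A,merge)→2420, (B,nl_idx)→2940, (B,hash)→3320, (B,nl)→12060 …(+1); best=1120 via (A,hash)

1120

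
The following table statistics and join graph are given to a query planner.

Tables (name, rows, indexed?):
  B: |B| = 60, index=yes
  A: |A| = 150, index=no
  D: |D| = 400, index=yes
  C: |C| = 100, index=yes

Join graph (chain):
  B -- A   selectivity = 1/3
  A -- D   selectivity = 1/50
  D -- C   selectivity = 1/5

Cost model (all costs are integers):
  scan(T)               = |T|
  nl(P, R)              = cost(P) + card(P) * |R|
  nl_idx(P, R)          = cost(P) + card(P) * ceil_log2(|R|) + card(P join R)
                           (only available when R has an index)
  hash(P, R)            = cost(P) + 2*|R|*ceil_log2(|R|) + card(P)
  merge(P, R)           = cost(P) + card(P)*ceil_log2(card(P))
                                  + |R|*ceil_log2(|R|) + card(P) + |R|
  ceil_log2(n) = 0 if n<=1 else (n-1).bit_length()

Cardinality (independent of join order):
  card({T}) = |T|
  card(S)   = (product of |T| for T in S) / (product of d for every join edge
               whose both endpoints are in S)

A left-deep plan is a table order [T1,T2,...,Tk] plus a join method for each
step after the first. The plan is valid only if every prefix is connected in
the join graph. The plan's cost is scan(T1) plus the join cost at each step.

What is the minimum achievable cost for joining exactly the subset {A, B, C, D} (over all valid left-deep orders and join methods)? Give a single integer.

30020

Selinger DP over subsets of {A,B,C,D}:
  {B}: scan cost=60, card=60
  {A}: scan cost=150, card=150
  {D}: scan cost=400, card=400
  {C}: scan cost=100, card=100
  {AB}: card=3000; try (B,hash)→1020, (A,merge)→1830, (B,merge)→1920, (A,hash)→2520, (B,nl_idx)→4050, (A,nl)→9060 …(+1); best=1020 via (B,hash)
  {AD}: card=1200; try (D,nl_idx)→2700, (A,hash)→3200, (D,merge)→5500, (A,merge)→5750, (D,hash)→7500, (D,nl)→60150 …(+1); best=2700 via (D,nl_idx)
  {CD}: card=8000; try (C,hash)→2200, (D,merge)→4900, (C,merge)→5200, (D,hash)→7400, (D,nl_idx)→9000, (C,nl_idx)→11200 …(+2); best=2200 via (C,hash)
  {ABD}: card=24000; try (B,hash)→4620, (D,hash)→11220, (B,merge)→17520, (B,nl_idx)→33900, (D,merge)→44020, (D,nl_idx)→52020 …(+2); best=4620 via (B,hash)
  {ACD}: card=24000; try (C,hash)→5300, (A,hash)→12600, (C,merge)→17900, (C,nl_idx)→35100, (A,merge)→115550, (C,nl)→122700 …(+1); best=5300 via (C,hash)
  {ABCD}: card=480000; try (C,hash)→30020, (B,hash)→30020, (C,merge)→389420, (B,merge)→389720, (B,nl_idx)→629300, (C,nl_idx)→652620 …(+2); best=30020 via (C,hash)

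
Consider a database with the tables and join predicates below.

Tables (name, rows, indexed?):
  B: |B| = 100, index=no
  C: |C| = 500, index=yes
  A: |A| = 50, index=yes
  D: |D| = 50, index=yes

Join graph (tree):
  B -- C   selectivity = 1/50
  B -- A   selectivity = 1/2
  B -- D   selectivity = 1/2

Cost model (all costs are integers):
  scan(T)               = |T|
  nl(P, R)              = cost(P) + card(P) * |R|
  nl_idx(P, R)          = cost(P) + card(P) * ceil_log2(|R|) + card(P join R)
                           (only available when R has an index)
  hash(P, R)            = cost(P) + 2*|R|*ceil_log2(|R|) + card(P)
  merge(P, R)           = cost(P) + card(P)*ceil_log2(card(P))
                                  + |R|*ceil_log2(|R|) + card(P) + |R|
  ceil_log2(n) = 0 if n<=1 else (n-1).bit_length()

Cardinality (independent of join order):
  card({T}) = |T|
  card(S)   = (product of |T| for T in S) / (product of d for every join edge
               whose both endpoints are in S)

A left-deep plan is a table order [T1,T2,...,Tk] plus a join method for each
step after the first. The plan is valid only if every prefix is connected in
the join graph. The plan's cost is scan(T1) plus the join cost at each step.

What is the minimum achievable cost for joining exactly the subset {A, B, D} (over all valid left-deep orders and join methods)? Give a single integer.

Selinger DP over subsets of {A,B,D}:
  {B}: scan cost=100, card=100
  {A}: scan cost=50, card=50
  {D}: scan cost=50, card=50
  {AB}: card=2500; try (A,hash)→800, (B,merge)→1200, (A,merge)→1250, (B,hash)→1500, (A,nl_idx)→3200, (B,nl)→5050 …(+1); best=800 via (A,hash)
  {BD}: card=2500; try (D,hash)→800, (B,merge)→1200, (D,merge)→1250, (B,hash)→1500, (D,nl_idx)→3200, (B,nl)→5050 …(+1); best=800 via (D,hash)
  {ABD}: card=62500; try (D,hash)→3900, (A,hash)→3900, (D,merge)→33650, (A,merge)→33650, (D,nl_idx)→78300, (A,nl_idx)→78300 …(+2); best=3900 via (D,hash)

3900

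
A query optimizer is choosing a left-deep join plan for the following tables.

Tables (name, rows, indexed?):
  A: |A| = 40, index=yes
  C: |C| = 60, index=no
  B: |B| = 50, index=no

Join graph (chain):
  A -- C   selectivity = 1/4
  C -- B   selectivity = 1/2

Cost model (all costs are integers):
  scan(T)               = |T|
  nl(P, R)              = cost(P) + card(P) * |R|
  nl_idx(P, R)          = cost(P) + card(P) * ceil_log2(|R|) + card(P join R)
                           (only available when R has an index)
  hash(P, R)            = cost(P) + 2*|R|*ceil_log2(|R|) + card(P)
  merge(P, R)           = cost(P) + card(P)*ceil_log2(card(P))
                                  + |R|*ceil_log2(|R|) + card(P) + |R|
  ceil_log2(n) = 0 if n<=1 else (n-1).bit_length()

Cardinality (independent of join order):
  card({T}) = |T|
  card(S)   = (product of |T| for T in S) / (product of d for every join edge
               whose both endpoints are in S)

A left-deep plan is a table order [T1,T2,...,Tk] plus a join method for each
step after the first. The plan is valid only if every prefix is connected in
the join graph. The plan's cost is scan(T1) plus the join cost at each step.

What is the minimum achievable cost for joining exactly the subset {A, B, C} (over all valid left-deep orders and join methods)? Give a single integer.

1800

Selinger DP over subsets of {A,B,C}:
  {A}: scan cost=40, card=40
  {C}: scan cost=60, card=60
  {B}: scan cost=50, card=50
  {AC}: card=600; try (A,hash)→600, (C,merge)→740, (A,merge)→760, (C,hash)→800, (A,nl_idx)→1020, (C,nl)→2440 …(+1); best=600 via (A,hash)
  {BC}: card=1500; try (B,hash)→720, (C,hash)→820, (C,merge)→820, (B,merge)→830, (C,nl)→3050, (B,nl)→3060; best=720 via (B,hash)
  {ABC}: card=15000; try (B,hash)→1800, (A,hash)→2700, (B,merge)→7550, (A,merge)→19000, (A,nl_idx)→24720, (B,nl)→30600 …(+1); best=1800 via (B,hash)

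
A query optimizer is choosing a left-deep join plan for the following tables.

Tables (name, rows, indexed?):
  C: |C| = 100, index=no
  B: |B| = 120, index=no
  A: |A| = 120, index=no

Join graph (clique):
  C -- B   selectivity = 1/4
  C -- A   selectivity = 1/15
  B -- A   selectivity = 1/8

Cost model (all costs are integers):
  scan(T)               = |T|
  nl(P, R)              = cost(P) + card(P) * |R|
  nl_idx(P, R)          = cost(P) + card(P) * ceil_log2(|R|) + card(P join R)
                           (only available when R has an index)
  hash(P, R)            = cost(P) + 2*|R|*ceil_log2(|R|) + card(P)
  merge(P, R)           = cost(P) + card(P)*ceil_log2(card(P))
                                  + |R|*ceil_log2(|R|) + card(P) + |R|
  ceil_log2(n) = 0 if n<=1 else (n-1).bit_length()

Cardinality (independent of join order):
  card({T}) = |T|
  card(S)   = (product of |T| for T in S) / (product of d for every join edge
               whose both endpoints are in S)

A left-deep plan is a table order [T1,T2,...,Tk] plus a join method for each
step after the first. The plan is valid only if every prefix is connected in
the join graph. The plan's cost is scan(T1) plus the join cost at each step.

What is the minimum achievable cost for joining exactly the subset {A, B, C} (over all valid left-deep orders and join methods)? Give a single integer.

4120

Selinger DP over subsets of {A,B,C}:
  {C}: scan cost=100, card=100
  {B}: scan cost=120, card=120
  {A}: scan cost=120, card=120
  {BC}: card=3000; try (C,hash)→1640, (B,merge)→1860, (C,merge)→1880, (B,hash)→1880, (B,nl)→12100, (C,nl)→12120; best=1640 via (C,hash)
  {AC}: card=800; try (C,hash)→1640, (A,merge)→1860, (C,merge)→1880, (A,hash)→1880, (A,nl)→12100, (C,nl)→12120; best=1640 via (C,hash)
  {AB}: card=1800; try (B,hash)→1920, (A,hash)→1920, (B,merge)→2040, (A,merge)→2040, (B,nl)→14520, (A,nl)→14520; best=1920 via (B,hash)
  {ABC}: card=3000; try (B,hash)→4120, (C,hash)→5120, (A,hash)→6320, (B,merge)→11400, (C,merge)→24320, (A,merge)→41600 …(+3); best=4120 via (B,hash)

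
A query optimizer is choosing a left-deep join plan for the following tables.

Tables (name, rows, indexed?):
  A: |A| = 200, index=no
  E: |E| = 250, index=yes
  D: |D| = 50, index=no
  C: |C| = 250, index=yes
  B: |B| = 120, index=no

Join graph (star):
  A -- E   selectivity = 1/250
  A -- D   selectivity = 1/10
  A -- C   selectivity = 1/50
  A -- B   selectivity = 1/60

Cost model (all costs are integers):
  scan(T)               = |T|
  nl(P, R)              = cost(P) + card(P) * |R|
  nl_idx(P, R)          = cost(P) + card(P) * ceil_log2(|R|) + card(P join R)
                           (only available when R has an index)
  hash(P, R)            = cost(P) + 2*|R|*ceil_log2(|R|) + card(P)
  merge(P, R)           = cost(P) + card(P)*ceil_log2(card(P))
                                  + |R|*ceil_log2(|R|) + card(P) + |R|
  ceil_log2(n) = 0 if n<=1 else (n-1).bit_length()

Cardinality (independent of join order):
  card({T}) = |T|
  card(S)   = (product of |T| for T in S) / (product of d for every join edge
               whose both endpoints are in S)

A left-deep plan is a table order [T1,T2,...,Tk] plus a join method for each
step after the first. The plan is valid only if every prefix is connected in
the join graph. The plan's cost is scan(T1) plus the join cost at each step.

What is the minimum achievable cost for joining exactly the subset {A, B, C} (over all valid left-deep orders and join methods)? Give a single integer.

Selinger DP over subsets of {A,B,C}:
  {A}: scan cost=200, card=200
  {C}: scan cost=250, card=250
  {B}: scan cost=120, card=120
  {AC}: card=1000; try (C,nl_idx)→2800, (A,hash)→3700, (C,merge)→4250, (A,merge)→4300, (C,hash)→4400, (C,nl)→50200 …(+1); best=2800 via (C,nl_idx)
  {AB}: card=400; try (B,hash)→2080, (A,merge)→2880, (B,merge)→2960, (A,hash)→3440, (A,nl)→24120, (B,nl)→24200; best=2080 via (B,hash)
  {ABC}: card=2000; try (B,hash)→5480, (C,hash)→6480, (C,nl_idx)→7280, (C,merge)→8330, (B,merge)→14760, (C,nl)→102080 …(+1); best=5480 via (B,hash)

5480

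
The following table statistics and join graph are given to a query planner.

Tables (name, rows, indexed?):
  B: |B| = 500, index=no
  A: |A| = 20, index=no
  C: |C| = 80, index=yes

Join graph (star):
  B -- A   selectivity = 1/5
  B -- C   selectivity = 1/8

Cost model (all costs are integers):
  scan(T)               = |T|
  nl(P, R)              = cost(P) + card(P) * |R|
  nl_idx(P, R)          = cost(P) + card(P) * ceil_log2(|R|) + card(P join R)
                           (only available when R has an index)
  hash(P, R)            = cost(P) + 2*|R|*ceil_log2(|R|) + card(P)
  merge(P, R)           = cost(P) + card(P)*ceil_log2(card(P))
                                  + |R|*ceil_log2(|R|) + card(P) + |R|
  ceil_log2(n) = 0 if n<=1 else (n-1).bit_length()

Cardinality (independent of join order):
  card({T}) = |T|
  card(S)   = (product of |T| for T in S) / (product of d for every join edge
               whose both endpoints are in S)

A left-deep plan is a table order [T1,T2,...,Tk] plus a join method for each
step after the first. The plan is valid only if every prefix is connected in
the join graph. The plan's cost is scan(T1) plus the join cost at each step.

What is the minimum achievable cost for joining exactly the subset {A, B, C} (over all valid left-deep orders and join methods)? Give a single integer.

Selinger DP over subsets of {A,B,C}:
  {B}: scan cost=500, card=500
  {A}: scan cost=20, card=20
  {C}: scan cost=80, card=80
  {AB}: card=2000; try (A,hash)→1200, (B,merge)→5140, (A,merge)→5620, (B,hash)→9040, (B,nl)→10020, (A,nl)→10500; best=1200 via (A,hash)
  {BC}: card=5000; try (C,hash)→2120, (B,merge)→5720, (C,merge)→6140, (C,nl_idx)→9000, (B,hash)→9160, (B,nl)→40080 …(+1); best=2120 via (C,hash)
  {ABC}: card=20000; try (C,hash)→4320, (A,hash)→7320, (C,merge)→25840, (C,nl_idx)→35200, (A,merge)→72240, (A,nl)→102120 …(+1); best=4320 via (C,hash)

4320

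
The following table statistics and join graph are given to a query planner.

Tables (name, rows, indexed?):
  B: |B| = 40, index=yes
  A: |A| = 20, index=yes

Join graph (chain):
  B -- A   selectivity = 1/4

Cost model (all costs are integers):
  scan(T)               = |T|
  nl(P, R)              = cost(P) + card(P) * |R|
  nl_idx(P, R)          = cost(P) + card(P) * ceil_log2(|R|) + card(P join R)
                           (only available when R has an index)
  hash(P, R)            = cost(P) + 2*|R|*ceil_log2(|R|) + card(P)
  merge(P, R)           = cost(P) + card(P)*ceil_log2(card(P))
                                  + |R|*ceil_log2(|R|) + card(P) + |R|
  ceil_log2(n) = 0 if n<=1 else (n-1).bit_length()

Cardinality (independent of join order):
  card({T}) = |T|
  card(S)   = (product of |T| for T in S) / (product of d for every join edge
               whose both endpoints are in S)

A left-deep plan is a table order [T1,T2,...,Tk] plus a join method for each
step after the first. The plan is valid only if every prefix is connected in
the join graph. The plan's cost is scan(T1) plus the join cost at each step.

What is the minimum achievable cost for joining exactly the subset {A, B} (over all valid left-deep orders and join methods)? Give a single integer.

Selinger DP over subsets of {A,B}:
  {B}: scan cost=40, card=40
  {A}: scan cost=20, card=20
  {AB}: card=200; try (A,hash)→280, (B,nl_idx)→340, (B,merge)→420, (A,merge)→440, (A,nl_idx)→440, (B,hash)→520 …(+2); best=280 via (A,hash)

280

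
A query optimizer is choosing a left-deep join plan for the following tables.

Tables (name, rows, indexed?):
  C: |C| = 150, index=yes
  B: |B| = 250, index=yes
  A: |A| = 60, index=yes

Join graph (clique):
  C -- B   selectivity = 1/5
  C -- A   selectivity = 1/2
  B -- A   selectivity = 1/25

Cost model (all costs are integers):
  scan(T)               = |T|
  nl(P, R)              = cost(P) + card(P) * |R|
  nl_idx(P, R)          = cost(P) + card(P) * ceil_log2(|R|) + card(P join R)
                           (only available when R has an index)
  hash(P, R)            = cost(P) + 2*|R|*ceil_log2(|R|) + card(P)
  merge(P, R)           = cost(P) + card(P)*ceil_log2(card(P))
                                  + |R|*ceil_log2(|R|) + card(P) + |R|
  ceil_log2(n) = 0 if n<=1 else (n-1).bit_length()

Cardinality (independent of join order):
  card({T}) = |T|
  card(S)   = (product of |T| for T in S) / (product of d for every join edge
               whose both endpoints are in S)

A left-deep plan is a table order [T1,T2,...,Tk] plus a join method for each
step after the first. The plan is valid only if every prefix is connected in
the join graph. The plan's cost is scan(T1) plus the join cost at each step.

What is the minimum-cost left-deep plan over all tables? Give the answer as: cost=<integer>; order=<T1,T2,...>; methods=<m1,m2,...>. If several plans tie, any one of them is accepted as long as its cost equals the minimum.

cost=4140; order=A,B,C; methods=nl_idx,hash

Selinger DP (subsets sized 1..n):
  {C}: scan cost=150, card=150
  {B}: scan cost=250, card=250
  {A}: scan cost=60, card=60
  {BC}: card=7500; try (C,hash)→2900, (B,merge)→3750, (C,merge)→3850, (B,hash)→4300, (B,nl_idx)→8850, (C,nl_idx)→9750 …(+2); best=2900 via (C,hash)
  {AC}: card=4500; try (A,hash)→1020, (C,merge)→1830, (A,merge)→1920, (C,hash)→2520, (C,nl_idx)→5040, (A,nl_idx)→5550 …(+2); best=1020 via (A,hash)
  {AB}: card=600; try (B,nl_idx)→1140, (A,hash)→1220, (A,nl_idx)→2350, (B,merge)→2730, (A,merge)→2920, (B,hash)→4120 …(+2); best=1140 via (B,nl_idx)
  {ABC}: card=9000; try (C,hash)→4140, (C,merge)→9090, (B,hash)→9520, (A,hash)→11120, (C,nl_idx)→14940, (B,nl_idx)→46020 …(+6); best=4140 via (C,hash)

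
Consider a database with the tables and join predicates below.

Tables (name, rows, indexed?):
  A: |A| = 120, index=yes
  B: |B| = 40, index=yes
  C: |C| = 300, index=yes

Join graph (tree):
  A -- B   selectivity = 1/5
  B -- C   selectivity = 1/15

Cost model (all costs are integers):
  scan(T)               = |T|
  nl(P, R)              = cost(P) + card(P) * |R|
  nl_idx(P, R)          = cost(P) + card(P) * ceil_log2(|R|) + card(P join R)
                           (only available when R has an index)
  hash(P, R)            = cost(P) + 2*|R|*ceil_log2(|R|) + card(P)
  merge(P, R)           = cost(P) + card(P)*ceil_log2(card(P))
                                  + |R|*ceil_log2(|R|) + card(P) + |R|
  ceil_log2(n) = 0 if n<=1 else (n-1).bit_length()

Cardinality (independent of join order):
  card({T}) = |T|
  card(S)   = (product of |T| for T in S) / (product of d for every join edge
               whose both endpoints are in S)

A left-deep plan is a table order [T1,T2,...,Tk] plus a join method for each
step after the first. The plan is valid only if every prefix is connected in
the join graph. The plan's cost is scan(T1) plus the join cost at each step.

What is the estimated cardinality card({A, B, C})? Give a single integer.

Tables in S: A(120), B(40), C(300)
Edges inside S: A-B(d=5), B-C(d=15)
numerator = 120 * 40 * 300 = 1440000
denominator = 5 * 15 = 75
card(S) = 1440000 / 75 = 19200

19200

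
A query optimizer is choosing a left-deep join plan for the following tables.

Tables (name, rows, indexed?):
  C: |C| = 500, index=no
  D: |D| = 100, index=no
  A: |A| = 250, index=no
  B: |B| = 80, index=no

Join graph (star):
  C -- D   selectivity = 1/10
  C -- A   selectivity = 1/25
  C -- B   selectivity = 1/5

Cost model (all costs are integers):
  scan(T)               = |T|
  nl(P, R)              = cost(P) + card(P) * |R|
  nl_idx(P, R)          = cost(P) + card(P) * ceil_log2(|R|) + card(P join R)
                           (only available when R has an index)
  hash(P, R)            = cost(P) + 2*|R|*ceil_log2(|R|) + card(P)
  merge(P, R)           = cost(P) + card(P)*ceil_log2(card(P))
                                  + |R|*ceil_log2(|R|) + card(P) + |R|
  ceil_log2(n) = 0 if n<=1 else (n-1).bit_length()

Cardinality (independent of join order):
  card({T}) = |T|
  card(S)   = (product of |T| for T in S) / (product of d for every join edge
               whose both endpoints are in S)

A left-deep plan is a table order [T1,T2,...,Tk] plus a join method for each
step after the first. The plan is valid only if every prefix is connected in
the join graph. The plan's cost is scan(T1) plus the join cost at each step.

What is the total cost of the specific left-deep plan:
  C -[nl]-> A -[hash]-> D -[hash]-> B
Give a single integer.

183020

step 1: scan C: cost=500, card=500
step 2: join A via nl
    card(P join A) = 500*250/(25) = 5000
    cost = 500 + 500*250 = 125500
step 3: join D via hash
    card(P join D) = 5000*100/(10) = 50000
    cost = 125500 + 2*100*7 + 5000 = 131900
step 4: join B via hash
    card(P join B) = 50000*80/(5) = 800000
    cost = 131900 + 2*80*7 + 50000 = 183020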